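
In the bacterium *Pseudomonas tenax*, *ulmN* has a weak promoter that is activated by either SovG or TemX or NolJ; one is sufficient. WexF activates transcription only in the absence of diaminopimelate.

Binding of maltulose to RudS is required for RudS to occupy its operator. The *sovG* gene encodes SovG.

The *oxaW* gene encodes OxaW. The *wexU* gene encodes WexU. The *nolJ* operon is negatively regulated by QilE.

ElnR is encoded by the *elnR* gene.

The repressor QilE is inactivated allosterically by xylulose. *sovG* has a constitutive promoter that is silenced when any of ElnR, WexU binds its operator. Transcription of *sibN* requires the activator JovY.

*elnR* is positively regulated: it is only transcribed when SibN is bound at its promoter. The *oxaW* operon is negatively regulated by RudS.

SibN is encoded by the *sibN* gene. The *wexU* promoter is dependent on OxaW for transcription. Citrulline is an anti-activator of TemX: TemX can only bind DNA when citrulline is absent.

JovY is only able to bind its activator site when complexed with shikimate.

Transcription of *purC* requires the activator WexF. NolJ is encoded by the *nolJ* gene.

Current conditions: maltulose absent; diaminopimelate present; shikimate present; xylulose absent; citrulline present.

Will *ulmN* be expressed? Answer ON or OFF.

Shikimate is present, so JovY is active.
No repressor is bound and JovY is active, so *sibN* is transcribed.
So SibN is produced and active.
No repressor is bound and SibN is active, so *elnR* is transcribed.
So ElnR is produced and active.
Maltulose is absent, so RudS is inactive.
With no repressor bound, *oxaW* is transcribed.
So OxaW is produced and active.
No repressor is bound and OxaW is active, so *wexU* is transcribed.
So WexU is produced and active.
With repressor ElnR bound, *sovG* is not transcribed.
So SovG is not produced.
Citrulline is present, so TemX is inactive.
Xylulose is absent, so QilE is active.
With repressor QilE bound, *nolJ* is not transcribed.
So NolJ is not produced.
No activator is available at the *ulmN* promoter, so *ulmN* is not transcribed.

OFF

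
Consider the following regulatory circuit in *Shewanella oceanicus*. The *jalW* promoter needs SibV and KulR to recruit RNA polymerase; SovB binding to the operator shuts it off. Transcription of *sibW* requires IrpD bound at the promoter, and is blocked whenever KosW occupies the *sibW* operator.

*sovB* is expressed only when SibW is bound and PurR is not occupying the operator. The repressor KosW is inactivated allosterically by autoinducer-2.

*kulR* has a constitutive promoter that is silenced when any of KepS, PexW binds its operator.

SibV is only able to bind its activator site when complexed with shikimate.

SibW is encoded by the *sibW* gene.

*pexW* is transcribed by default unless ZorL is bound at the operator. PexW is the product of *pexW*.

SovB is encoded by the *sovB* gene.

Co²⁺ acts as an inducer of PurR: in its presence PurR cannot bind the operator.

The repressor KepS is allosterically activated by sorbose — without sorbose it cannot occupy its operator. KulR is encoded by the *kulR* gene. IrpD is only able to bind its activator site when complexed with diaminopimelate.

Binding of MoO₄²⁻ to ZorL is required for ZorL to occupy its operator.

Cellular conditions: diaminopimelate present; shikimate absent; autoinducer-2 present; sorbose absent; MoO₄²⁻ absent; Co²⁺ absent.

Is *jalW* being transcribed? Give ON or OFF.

OFF

Autoinducer-2 is present, so KosW is inactive.
Diaminopimelate is present, so IrpD is active.
No repressor is bound and IrpD is active, so *sibW* is transcribed.
So SibW is produced and active.
Co²⁺ is absent, so PurR is active.
With repressor PurR bound, *sovB* is not transcribed.
So SovB is not produced.
Shikimate is absent, so SibV is inactive.
Sorbose is absent, so KepS is inactive.
MoO₄²⁻ is absent, so ZorL is inactive.
With no repressor bound, *pexW* is transcribed.
So PexW is produced and active.
With repressor PexW bound, *kulR* is not transcribed.
So KulR is not produced.
Required activator SibV is absent, so *jalW* is not transcribed.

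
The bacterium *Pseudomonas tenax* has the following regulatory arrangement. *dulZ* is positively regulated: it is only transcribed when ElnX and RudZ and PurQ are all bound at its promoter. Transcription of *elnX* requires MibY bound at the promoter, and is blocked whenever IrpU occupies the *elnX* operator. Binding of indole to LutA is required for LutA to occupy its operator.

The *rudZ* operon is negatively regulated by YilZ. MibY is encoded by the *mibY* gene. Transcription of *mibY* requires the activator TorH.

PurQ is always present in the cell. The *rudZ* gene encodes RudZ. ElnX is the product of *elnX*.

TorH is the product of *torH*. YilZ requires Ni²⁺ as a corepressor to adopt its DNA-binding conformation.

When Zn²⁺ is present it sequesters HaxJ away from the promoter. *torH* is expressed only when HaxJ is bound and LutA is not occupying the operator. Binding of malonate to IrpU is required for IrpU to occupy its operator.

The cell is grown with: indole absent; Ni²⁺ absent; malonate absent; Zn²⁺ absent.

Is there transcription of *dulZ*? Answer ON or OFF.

ON

Zn²⁺ is absent, so HaxJ is active.
Indole is absent, so LutA is inactive.
No repressor is bound and HaxJ is active, so *torH* is transcribed.
So TorH is produced and active.
No repressor is bound and TorH is active, so *mibY* is transcribed.
So MibY is produced and active.
Malonate is absent, so IrpU is inactive.
No repressor is bound and MibY is active, so *elnX* is transcribed.
So ElnX is produced and active.
Ni²⁺ is absent, so YilZ is inactive.
With no repressor bound, *rudZ* is transcribed.
So RudZ is produced and active.
PurQ is produced constitutively and is active.
No repressor is bound and ElnX and RudZ and PurQ are active, so *dulZ* is transcribed.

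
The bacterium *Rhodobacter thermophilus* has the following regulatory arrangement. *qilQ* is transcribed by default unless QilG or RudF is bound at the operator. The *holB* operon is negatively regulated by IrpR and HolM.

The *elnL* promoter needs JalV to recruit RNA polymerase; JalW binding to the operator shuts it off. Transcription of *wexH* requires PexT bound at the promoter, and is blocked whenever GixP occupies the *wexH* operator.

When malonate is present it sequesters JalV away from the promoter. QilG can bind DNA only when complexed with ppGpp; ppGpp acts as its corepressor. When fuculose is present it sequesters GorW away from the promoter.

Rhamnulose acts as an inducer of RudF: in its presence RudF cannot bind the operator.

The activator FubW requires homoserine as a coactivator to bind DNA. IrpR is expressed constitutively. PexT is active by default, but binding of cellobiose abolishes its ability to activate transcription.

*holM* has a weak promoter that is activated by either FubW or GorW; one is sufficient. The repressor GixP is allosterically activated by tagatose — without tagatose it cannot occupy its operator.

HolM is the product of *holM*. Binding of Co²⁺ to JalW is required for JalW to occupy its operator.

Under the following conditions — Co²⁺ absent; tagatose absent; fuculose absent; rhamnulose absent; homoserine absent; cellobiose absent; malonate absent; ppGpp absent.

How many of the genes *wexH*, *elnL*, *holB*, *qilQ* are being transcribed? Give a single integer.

2

Tagatose is absent, so GixP is inactive.
Cellobiose is absent, so PexT is active.
No repressor is bound and PexT is active, so *wexH* is transcribed.
→ *wexH* is ON.
Co²⁺ is absent, so JalW is inactive.
Malonate is absent, so JalV is active.
No repressor is bound and JalV is active, so *elnL* is transcribed.
→ *elnL* is ON.
IrpR is produced constitutively and is active.
Homoserine is absent, so FubW is inactive.
Fuculose is absent, so GorW is active.
Activator GorW is present, so *holM* is transcribed.
So HolM is produced and active.
With repressor IrpR bound, *holB* is not transcribed.
→ *holB* is OFF.
ppGpp is absent, so QilG is inactive.
Rhamnulose is absent, so RudF is active.
With repressor RudF bound, *qilQ* is not transcribed.
→ *qilQ* is OFF.
2 of the 4 genes are transcribed.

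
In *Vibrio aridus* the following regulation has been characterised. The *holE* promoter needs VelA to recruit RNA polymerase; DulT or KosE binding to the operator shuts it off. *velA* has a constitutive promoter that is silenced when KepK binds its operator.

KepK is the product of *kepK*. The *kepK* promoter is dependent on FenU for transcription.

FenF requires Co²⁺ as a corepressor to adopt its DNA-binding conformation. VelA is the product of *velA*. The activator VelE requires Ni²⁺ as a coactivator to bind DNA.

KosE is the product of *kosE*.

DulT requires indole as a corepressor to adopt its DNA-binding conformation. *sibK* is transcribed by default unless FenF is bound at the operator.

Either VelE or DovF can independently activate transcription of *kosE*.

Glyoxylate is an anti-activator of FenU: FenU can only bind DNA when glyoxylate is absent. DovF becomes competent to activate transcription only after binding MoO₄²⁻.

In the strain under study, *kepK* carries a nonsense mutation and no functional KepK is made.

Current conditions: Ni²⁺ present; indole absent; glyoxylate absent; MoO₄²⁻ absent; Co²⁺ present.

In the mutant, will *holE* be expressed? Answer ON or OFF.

KepK is non-functional in this strain, so it has no effect.
With no repressor bound, *velA* is transcribed.
So VelA is produced and active.
Indole is absent, so DulT is inactive.
Ni²⁺ is present, so VelE is active.
MoO₄²⁻ is absent, so DovF is inactive.
Activator VelE is present, so *kosE* is transcribed.
So KosE is produced and active.
With repressor KosE bound, *holE* is not transcribed.

OFF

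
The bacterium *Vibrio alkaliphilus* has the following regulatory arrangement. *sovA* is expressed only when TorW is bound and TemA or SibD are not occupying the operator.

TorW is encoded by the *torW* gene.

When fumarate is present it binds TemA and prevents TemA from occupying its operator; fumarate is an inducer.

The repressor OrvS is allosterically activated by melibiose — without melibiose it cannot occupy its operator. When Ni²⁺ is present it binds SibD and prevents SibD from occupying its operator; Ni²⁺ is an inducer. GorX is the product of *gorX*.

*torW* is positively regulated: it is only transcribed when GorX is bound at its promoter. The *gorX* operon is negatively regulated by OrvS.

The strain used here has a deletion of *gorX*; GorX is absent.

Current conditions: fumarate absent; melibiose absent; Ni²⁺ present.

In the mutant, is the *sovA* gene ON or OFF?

OFF

Fumarate is absent, so TemA is active.
GorX is non-functional in this strain, so it has no effect.
Required activator GorX is absent, so *torW* is not transcribed.
So TorW is not produced.
Ni²⁺ is present, so SibD is inactive.
With repressor TemA bound, *sovA* is not transcribed.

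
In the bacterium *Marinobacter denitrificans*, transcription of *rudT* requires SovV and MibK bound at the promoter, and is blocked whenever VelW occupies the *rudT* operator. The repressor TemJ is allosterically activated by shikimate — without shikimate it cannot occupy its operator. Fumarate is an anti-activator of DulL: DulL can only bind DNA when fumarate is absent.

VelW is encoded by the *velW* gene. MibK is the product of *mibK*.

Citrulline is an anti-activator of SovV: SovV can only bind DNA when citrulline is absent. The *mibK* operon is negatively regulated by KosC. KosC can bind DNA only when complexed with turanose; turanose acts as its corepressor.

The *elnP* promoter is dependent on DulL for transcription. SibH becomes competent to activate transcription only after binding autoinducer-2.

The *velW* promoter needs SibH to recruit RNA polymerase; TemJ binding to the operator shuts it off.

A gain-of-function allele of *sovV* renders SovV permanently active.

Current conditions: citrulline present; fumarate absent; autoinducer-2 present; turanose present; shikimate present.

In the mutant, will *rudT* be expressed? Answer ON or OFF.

Autoinducer-2 is present, so SibH is active.
Shikimate is present, so TemJ is active.
With repressor TemJ bound, *velW* is not transcribed.
So VelW is not produced.
SovV is constitutively active in this strain.
Turanose is present, so KosC is active.
With repressor KosC bound, *mibK* is not transcribed.
So MibK is not produced.
Required activator MibK is absent, so *rudT* is not transcribed.

OFF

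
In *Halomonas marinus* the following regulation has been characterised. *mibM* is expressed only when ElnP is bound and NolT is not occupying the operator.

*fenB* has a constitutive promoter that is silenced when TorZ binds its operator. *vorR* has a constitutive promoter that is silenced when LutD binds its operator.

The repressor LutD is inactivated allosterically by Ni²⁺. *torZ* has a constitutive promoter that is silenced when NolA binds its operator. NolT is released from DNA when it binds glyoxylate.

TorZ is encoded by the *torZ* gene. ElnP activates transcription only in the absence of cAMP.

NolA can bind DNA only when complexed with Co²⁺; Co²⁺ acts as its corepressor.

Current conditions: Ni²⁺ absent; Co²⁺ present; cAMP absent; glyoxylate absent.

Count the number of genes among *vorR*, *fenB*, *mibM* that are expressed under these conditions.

Ni²⁺ is absent, so LutD is active.
With repressor LutD bound, *vorR* is not transcribed.
→ *vorR* is OFF.
Co²⁺ is present, so NolA is active.
With repressor NolA bound, *torZ* is not transcribed.
So TorZ is not produced.
With no repressor bound, *fenB* is transcribed.
→ *fenB* is ON.
cAMP is absent, so ElnP is active.
Glyoxylate is absent, so NolT is active.
With repressor NolT bound, *mibM* is not transcribed.
→ *mibM* is OFF.
1 of the 3 genes is transcribed.

1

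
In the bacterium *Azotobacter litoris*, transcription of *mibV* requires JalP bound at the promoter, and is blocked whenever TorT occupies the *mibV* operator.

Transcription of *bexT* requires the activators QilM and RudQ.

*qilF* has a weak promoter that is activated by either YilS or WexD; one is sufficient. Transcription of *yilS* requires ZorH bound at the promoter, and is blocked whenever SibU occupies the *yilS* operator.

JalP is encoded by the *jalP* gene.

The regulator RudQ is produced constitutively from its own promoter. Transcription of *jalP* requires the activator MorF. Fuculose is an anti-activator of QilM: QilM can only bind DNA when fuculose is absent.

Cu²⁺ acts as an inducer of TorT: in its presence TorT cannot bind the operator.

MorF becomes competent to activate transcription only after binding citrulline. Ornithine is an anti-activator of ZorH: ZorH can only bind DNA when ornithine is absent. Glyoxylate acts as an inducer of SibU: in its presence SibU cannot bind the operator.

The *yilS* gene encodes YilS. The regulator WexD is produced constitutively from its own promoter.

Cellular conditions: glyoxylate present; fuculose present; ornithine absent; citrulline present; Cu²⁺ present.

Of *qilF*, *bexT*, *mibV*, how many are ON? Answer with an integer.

2

Glyoxylate is present, so SibU is inactive.
Ornithine is absent, so ZorH is active.
No repressor is bound and ZorH is active, so *yilS* is transcribed.
So YilS is produced and active.
WexD is produced constitutively and is active.
Activator YilS is present, so *qilF* is transcribed.
→ *qilF* is ON.
Fuculose is present, so QilM is inactive.
RudQ is produced constitutively and is active.
Required activator QilM is absent, so *bexT* is not transcribed.
→ *bexT* is OFF.
Citrulline is present, so MorF is active.
No repressor is bound and MorF is active, so *jalP* is transcribed.
So JalP is produced and active.
Cu²⁺ is present, so TorT is inactive.
No repressor is bound and JalP is active, so *mibV* is transcribed.
→ *mibV* is ON.
2 of the 3 genes are transcribed.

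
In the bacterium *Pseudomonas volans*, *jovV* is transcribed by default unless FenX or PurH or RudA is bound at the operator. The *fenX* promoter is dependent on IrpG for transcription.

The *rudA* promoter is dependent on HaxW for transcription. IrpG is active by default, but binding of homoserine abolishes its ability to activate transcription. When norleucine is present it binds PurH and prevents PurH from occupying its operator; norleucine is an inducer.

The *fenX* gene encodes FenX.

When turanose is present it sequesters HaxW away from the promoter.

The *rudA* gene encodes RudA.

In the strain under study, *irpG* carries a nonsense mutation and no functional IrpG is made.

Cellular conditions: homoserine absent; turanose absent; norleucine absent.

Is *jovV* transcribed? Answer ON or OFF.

IrpG is non-functional in this strain, so it has no effect.
Required activator IrpG is absent, so *fenX* is not transcribed.
So FenX is not produced.
Norleucine is absent, so PurH is active.
Turanose is absent, so HaxW is active.
No repressor is bound and HaxW is active, so *rudA* is transcribed.
So RudA is produced and active.
With repressor PurH bound, *jovV* is not transcribed.

OFF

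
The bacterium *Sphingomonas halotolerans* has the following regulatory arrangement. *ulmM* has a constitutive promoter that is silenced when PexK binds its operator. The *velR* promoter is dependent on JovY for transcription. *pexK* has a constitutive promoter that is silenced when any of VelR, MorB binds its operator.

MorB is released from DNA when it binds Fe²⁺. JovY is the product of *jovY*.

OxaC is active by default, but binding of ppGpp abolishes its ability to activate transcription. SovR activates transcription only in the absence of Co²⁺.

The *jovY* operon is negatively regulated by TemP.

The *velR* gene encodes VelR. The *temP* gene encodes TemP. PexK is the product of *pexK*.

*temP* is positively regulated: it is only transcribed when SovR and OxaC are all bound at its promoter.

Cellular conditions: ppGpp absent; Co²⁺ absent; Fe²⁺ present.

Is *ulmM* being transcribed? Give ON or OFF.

Co²⁺ is absent, so SovR is active.
ppGpp is absent, so OxaC is active.
No repressor is bound and SovR and OxaC are active, so *temP* is transcribed.
So TemP is produced and active.
With repressor TemP bound, *jovY* is not transcribed.
So JovY is not produced.
Required activator JovY is absent, so *velR* is not transcribed.
So VelR is not produced.
Fe²⁺ is present, so MorB is inactive.
With no repressor bound, *pexK* is transcribed.
So PexK is produced and active.
With repressor PexK bound, *ulmM* is not transcribed.

OFF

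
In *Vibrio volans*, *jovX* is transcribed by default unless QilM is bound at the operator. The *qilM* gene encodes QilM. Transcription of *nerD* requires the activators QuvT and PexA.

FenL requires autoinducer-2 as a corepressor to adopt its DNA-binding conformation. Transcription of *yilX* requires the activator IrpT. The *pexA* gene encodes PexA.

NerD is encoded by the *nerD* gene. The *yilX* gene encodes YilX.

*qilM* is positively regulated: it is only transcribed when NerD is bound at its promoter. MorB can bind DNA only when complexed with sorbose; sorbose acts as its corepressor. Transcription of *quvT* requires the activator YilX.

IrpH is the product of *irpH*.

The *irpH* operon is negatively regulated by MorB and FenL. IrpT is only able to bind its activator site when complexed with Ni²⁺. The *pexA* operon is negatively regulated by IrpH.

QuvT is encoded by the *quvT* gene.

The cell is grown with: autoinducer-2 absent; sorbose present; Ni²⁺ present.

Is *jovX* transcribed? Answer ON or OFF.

OFF

Ni²⁺ is present, so IrpT is active.
No repressor is bound and IrpT is active, so *yilX* is transcribed.
So YilX is produced and active.
No repressor is bound and YilX is active, so *quvT* is transcribed.
So QuvT is produced and active.
Sorbose is present, so MorB is active.
Autoinducer-2 is absent, so FenL is inactive.
With repressor MorB bound, *irpH* is not transcribed.
So IrpH is not produced.
With no repressor bound, *pexA* is transcribed.
So PexA is produced and active.
No repressor is bound and QuvT and PexA are active, so *nerD* is transcribed.
So NerD is produced and active.
No repressor is bound and NerD is active, so *qilM* is transcribed.
So QilM is produced and active.
With repressor QilM bound, *jovX* is not transcribed.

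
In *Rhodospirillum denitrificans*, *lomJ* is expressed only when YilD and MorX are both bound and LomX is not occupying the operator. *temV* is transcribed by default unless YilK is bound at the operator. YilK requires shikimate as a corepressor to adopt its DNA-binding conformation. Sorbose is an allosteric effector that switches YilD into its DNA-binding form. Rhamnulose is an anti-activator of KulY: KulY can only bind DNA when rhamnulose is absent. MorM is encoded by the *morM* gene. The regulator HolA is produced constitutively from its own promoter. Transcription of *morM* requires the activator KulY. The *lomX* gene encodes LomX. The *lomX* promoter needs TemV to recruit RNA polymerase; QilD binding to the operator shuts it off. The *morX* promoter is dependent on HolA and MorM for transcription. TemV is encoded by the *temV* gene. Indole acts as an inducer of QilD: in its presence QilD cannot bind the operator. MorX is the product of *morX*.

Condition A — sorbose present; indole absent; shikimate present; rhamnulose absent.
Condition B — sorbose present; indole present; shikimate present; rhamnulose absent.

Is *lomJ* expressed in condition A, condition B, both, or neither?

Condition A:
Sorbose is present, so YilD is active.
Indole is absent, so QilD is active.
Shikimate is present, so YilK is active.
With repressor YilK bound, *temV* is not transcribed.
So TemV is not produced.
With repressor QilD bound, *lomX* is not transcribed.
So LomX is not produced.
HolA is produced constitutively and is active.
Rhamnulose is absent, so KulY is active.
No repressor is bound and KulY is active, so *morM* is transcribed.
So MorM is produced and active.
No repressor is bound and HolA and MorM are active, so *morX* is transcribed.
So MorX is produced and active.
No repressor is bound and YilD and MorX are active, so *lomJ* is transcribed.
→ *lomJ* is ON in A.
Condition B:
Sorbose is present, so YilD is active.
Indole is present, so QilD is inactive.
Shikimate is present, so YilK is active.
With repressor YilK bound, *temV* is not transcribed.
So TemV is not produced.
Required activator TemV is absent, so *lomX* is not transcribed.
So LomX is not produced.
HolA is produced constitutively and is active.
Rhamnulose is absent, so KulY is active.
No repressor is bound and KulY is active, so *morM* is transcribed.
So MorM is produced and active.
No repressor is bound and HolA and MorM are active, so *morX* is transcribed.
So MorX is produced and active.
No repressor is bound and YilD and MorX are active, so *lomJ* is transcribed.
→ *lomJ* is ON in B.

both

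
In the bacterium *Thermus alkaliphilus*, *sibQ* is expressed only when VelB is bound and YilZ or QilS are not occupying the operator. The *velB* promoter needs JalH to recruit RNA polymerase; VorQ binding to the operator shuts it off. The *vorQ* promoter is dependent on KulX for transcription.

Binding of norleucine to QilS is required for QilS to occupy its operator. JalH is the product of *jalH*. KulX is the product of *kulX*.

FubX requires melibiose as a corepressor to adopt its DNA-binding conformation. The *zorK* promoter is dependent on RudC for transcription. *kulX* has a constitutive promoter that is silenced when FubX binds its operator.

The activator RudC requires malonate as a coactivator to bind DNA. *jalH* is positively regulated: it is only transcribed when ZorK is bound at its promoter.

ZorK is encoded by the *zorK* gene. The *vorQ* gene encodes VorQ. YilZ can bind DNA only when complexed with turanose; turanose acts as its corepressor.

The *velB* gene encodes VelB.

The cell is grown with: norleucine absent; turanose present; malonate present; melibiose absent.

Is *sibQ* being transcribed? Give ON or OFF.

Turanose is present, so YilZ is active.
Norleucine is absent, so QilS is inactive.
Malonate is present, so RudC is active.
No repressor is bound and RudC is active, so *zorK* is transcribed.
So ZorK is produced and active.
No repressor is bound and ZorK is active, so *jalH* is transcribed.
So JalH is produced and active.
Melibiose is absent, so FubX is inactive.
With no repressor bound, *kulX* is transcribed.
So KulX is produced and active.
No repressor is bound and KulX is active, so *vorQ* is transcribed.
So VorQ is produced and active.
With repressor VorQ bound, *velB* is not transcribed.
So VelB is not produced.
With repressor YilZ bound, *sibQ* is not transcribed.

OFF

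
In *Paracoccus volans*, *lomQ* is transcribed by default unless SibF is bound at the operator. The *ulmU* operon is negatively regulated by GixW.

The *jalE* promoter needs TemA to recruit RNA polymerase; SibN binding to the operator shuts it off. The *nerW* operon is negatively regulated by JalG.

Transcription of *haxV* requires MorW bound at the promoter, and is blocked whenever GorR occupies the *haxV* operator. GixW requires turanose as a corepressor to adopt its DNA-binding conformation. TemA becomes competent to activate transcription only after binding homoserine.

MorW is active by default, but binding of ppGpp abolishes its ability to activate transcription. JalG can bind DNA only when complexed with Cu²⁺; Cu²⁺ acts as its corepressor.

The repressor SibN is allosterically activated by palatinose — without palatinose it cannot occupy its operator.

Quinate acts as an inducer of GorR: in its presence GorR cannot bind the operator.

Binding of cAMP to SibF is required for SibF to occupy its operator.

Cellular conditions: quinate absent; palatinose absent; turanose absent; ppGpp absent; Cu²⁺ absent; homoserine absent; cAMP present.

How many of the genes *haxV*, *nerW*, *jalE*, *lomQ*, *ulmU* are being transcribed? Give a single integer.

ppGpp is absent, so MorW is active.
Quinate is absent, so GorR is active.
With repressor GorR bound, *haxV* is not transcribed.
→ *haxV* is OFF.
Cu²⁺ is absent, so JalG is inactive.
With no repressor bound, *nerW* is transcribed.
→ *nerW* is ON.
Palatinose is absent, so SibN is inactive.
Homoserine is absent, so TemA is inactive.
Required activator TemA is absent, so *jalE* is not transcribed.
→ *jalE* is OFF.
cAMP is present, so SibF is active.
With repressor SibF bound, *lomQ* is not transcribed.
→ *lomQ* is OFF.
Turanose is absent, so GixW is inactive.
With no repressor bound, *ulmU* is transcribed.
→ *ulmU* is ON.
2 of the 5 genes are transcribed.

2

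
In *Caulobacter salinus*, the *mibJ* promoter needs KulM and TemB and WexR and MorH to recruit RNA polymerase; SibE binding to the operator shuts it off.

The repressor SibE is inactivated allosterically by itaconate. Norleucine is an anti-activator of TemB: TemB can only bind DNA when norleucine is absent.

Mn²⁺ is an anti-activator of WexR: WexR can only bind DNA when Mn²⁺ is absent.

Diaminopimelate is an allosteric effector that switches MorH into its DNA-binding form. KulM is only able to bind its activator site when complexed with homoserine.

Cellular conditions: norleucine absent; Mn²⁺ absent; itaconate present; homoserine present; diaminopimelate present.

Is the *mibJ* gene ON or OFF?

Homoserine is present, so KulM is active.
Itaconate is present, so SibE is inactive.
Norleucine is absent, so TemB is active.
Mn²⁺ is absent, so WexR is active.
Diaminopimelate is present, so MorH is active.
No repressor is bound and KulM and TemB and WexR and MorH are active, so *mibJ* is transcribed.

ON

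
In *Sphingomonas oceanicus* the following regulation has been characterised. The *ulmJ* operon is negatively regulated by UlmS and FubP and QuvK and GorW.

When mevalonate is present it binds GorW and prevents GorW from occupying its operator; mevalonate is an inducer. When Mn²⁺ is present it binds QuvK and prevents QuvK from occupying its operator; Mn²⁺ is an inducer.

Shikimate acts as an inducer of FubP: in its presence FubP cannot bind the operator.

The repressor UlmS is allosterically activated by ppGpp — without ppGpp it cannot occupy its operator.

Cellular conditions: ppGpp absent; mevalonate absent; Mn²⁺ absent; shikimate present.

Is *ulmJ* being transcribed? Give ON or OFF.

OFF

ppGpp is absent, so UlmS is inactive.
Shikimate is present, so FubP is inactive.
Mn²⁺ is absent, so QuvK is active.
Mevalonate is absent, so GorW is active.
With repressor QuvK bound, *ulmJ* is not transcribed.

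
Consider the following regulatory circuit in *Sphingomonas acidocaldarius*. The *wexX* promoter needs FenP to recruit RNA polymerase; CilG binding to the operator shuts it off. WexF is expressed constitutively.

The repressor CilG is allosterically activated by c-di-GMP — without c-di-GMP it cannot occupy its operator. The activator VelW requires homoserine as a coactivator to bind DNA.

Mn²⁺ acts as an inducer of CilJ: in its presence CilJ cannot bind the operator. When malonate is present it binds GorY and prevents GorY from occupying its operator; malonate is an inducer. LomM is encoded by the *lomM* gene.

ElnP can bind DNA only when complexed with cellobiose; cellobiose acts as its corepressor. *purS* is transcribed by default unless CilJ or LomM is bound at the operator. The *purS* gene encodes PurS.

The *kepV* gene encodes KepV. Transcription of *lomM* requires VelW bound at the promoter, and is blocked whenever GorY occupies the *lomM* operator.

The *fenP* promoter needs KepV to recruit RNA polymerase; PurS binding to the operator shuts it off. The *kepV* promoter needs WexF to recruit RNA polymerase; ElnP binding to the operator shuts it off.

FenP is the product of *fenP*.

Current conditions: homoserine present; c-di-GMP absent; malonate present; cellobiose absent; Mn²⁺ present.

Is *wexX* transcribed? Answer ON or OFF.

Mn²⁺ is present, so CilJ is inactive.
Homoserine is present, so VelW is active.
Malonate is present, so GorY is inactive.
No repressor is bound and VelW is active, so *lomM* is transcribed.
So LomM is produced and active.
With repressor LomM bound, *purS* is not transcribed.
So PurS is not produced.
Cellobiose is absent, so ElnP is inactive.
WexF is produced constitutively and is active.
No repressor is bound and WexF is active, so *kepV* is transcribed.
So KepV is produced and active.
No repressor is bound and KepV is active, so *fenP* is transcribed.
So FenP is produced and active.
c-di-GMP is absent, so CilG is inactive.
No repressor is bound and FenP is active, so *wexX* is transcribed.

ON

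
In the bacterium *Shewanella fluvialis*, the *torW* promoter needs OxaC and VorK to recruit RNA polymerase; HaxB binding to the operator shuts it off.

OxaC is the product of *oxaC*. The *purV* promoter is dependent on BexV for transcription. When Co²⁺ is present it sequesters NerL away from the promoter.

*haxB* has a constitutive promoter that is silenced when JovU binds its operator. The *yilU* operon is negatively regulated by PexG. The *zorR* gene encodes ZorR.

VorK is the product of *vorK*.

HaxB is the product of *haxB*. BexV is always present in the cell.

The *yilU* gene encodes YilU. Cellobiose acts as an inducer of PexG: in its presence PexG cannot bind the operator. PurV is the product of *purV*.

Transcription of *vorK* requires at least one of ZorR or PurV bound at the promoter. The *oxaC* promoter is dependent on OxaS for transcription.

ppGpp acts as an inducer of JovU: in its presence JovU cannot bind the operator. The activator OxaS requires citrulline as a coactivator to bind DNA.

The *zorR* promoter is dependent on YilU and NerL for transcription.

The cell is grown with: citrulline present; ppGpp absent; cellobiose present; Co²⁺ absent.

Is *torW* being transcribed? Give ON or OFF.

Citrulline is present, so OxaS is active.
No repressor is bound and OxaS is active, so *oxaC* is transcribed.
So OxaC is produced and active.
Cellobiose is present, so PexG is inactive.
With no repressor bound, *yilU* is transcribed.
So YilU is produced and active.
Co²⁺ is absent, so NerL is active.
No repressor is bound and YilU and NerL are active, so *zorR* is transcribed.
So ZorR is produced and active.
BexV is produced constitutively and is active.
No repressor is bound and BexV is active, so *purV* is transcribed.
So PurV is produced and active.
Activator ZorR is present, so *vorK* is transcribed.
So VorK is produced and active.
ppGpp is absent, so JovU is active.
With repressor JovU bound, *haxB* is not transcribed.
So HaxB is not produced.
No repressor is bound and OxaC and VorK are active, so *torW* is transcribed.

ON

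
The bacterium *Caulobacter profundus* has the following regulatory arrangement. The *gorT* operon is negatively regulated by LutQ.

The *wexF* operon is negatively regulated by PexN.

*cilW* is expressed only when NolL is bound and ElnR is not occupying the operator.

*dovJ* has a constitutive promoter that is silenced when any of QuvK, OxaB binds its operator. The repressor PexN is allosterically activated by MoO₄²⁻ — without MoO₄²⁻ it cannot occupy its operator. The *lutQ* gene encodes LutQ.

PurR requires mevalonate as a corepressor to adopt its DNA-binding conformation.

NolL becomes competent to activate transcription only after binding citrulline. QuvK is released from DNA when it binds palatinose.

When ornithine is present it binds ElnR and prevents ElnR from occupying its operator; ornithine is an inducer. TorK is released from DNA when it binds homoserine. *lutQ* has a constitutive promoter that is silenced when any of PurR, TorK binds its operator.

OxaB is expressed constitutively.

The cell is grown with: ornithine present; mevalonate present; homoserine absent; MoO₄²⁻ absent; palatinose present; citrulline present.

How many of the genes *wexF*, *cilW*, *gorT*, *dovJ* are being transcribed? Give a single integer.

3

MoO₄²⁻ is absent, so PexN is inactive.
With no repressor bound, *wexF* is transcribed.
→ *wexF* is ON.
Citrulline is present, so NolL is active.
Ornithine is present, so ElnR is inactive.
No repressor is bound and NolL is active, so *cilW* is transcribed.
→ *cilW* is ON.
Mevalonate is present, so PurR is active.
Homoserine is absent, so TorK is active.
With repressor PurR bound, *lutQ* is not transcribed.
So LutQ is not produced.
With no repressor bound, *gorT* is transcribed.
→ *gorT* is ON.
Palatinose is present, so QuvK is inactive.
OxaB is produced constitutively and is active.
With repressor OxaB bound, *dovJ* is not transcribed.
→ *dovJ* is OFF.
3 of the 4 genes are transcribed.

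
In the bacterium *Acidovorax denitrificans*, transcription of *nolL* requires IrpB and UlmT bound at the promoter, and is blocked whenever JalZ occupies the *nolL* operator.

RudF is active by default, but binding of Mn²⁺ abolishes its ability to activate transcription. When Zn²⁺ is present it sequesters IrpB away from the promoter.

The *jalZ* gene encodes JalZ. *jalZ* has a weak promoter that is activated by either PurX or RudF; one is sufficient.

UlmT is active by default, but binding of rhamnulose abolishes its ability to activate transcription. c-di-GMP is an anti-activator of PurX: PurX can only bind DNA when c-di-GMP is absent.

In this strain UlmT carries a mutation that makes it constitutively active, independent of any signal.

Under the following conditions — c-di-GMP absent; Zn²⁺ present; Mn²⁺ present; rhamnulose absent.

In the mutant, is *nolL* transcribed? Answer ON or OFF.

OFF

c-di-GMP is absent, so PurX is active.
Mn²⁺ is present, so RudF is inactive.
Activator PurX is present, so *jalZ* is transcribed.
So JalZ is produced and active.
Zn²⁺ is present, so IrpB is inactive.
UlmT is constitutively active in this strain.
With repressor JalZ bound, *nolL* is not transcribed.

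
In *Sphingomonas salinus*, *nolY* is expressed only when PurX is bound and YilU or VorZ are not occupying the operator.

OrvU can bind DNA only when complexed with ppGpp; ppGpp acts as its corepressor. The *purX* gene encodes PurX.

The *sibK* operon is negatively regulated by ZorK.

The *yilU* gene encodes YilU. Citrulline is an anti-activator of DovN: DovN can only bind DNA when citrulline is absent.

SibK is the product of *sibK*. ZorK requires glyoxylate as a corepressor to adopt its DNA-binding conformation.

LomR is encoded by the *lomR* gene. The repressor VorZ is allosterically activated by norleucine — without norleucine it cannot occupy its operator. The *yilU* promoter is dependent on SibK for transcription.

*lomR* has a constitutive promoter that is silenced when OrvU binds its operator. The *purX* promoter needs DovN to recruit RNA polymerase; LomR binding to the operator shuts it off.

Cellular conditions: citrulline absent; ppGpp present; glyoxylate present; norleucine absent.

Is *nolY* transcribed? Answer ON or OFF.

ON

Citrulline is absent, so DovN is active.
ppGpp is present, so OrvU is active.
With repressor OrvU bound, *lomR* is not transcribed.
So LomR is not produced.
No repressor is bound and DovN is active, so *purX* is transcribed.
So PurX is produced and active.
Glyoxylate is present, so ZorK is active.
With repressor ZorK bound, *sibK* is not transcribed.
So SibK is not produced.
Required activator SibK is absent, so *yilU* is not transcribed.
So YilU is not produced.
Norleucine is absent, so VorZ is inactive.
No repressor is bound and PurX is active, so *nolY* is transcribed.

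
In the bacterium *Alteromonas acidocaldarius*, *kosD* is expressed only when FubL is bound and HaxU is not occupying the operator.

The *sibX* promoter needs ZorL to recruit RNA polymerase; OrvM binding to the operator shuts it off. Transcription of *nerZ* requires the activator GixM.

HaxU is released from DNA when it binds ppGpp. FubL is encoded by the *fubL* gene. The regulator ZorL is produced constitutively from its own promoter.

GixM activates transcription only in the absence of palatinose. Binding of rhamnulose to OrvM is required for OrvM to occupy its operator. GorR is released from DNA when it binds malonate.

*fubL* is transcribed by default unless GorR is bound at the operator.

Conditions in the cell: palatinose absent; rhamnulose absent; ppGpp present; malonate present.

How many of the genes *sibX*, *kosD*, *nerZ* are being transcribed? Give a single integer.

3

ZorL is produced constitutively and is active.
Rhamnulose is absent, so OrvM is inactive.
No repressor is bound and ZorL is active, so *sibX* is transcribed.
→ *sibX* is ON.
ppGpp is present, so HaxU is inactive.
Malonate is present, so GorR is inactive.
With no repressor bound, *fubL* is transcribed.
So FubL is produced and active.
No repressor is bound and FubL is active, so *kosD* is transcribed.
→ *kosD* is ON.
Palatinose is absent, so GixM is active.
No repressor is bound and GixM is active, so *nerZ* is transcribed.
→ *nerZ* is ON.
3 of the 3 genes are transcribed.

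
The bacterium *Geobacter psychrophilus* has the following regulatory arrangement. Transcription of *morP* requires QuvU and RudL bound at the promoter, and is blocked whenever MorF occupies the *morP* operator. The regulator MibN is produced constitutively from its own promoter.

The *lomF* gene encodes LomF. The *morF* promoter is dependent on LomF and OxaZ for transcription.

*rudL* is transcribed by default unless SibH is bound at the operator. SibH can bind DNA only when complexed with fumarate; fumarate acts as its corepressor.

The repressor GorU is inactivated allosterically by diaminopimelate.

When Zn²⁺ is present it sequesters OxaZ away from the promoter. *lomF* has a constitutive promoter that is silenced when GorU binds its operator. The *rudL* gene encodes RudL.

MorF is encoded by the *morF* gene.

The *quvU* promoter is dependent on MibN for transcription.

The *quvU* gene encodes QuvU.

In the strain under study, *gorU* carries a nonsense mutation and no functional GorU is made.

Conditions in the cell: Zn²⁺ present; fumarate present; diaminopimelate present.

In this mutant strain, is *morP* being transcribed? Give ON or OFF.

OFF

GorU is non-functional in this strain, so it has no effect.
With no repressor bound, *lomF* is transcribed.
So LomF is produced and active.
Zn²⁺ is present, so OxaZ is inactive.
Required activator OxaZ is absent, so *morF* is not transcribed.
So MorF is not produced.
MibN is produced constitutively and is active.
No repressor is bound and MibN is active, so *quvU* is transcribed.
So QuvU is produced and active.
Fumarate is present, so SibH is active.
With repressor SibH bound, *rudL* is not transcribed.
So RudL is not produced.
Required activator RudL is absent, so *morP* is not transcribed.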